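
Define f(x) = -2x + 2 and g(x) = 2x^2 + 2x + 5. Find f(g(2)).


g(2) = 17
f(17) = -32

-32


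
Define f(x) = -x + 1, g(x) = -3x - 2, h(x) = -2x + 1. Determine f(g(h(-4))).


h(-4) = 9
g(9) = -29
f(-29) = 30

30


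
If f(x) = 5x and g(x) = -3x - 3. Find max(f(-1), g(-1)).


f(-1) = -5
g(-1) = 0
max = 0

0


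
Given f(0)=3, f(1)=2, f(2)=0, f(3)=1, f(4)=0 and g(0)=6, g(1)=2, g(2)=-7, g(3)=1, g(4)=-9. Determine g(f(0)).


f(0) = 3
g(3) = 1

1


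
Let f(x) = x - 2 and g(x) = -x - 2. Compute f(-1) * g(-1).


f(-1) = -3
g(-1) = -1
Product = 3

3


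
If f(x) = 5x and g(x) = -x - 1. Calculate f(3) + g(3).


f(3) = 15
g(3) = -4
Sum = 11

11


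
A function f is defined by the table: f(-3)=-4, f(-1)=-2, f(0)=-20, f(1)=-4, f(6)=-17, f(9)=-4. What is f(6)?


Reading from the table at x = 6

-17


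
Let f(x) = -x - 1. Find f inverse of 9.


Solve -x - 1 = 9
x = (9 + 1) / (-1) = -10

-10


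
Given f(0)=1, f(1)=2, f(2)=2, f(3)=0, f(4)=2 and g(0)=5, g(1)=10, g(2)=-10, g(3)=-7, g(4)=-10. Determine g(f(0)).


f(0) = 1
g(1) = 10

10


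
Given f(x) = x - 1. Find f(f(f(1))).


f(1) = 0
f(0) = -1
f(-1) = -2

-2


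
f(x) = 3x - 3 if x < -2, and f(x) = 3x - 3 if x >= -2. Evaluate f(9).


9 satisfies x >= -2
f(9) = 24

24


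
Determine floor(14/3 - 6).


14/3 = 4.6667
4.6667 - 6 = -1.3333
floor(-1.3333) = -2

-2


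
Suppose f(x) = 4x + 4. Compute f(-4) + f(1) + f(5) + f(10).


f(-4) = -12
f(1) = 8
f(5) = 24
f(10) = 44
Sum = 64

64


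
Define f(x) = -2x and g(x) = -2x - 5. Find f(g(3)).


g(3) = -11
f(-11) = 22

22


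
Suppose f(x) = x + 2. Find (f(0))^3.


f(0) = 2
(2)^3 = 8

8


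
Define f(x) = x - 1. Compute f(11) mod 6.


f(11) = 10
10 mod 6 = 4

4


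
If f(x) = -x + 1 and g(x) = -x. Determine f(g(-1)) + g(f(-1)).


f(g(-1)) = 0
g(f(-1)) = -2
Sum = -2

-2


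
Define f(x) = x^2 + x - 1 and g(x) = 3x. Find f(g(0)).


-1


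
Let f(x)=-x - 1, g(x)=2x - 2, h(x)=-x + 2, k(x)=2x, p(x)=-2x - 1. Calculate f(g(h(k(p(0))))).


p(0) = -1
k(-1) = -2
h(-2) = 4
g(4) = 6
f(6) = -7

-7


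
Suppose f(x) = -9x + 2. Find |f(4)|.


f(4) = -34
|-34| = 34

34


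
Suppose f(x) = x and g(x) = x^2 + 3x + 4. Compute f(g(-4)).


g(-4) = 8
f(8) = 8

8


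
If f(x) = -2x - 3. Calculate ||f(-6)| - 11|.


f(-6) = 9
|9| = 9
|9 - 11| = 2

2


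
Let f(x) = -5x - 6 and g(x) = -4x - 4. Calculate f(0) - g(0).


-2


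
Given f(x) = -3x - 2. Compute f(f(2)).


f(2) = -8
f(-8) = 22

22


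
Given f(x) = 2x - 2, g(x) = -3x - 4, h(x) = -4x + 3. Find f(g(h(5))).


h(5) = -17
g(-17) = 47
f(47) = 92

92


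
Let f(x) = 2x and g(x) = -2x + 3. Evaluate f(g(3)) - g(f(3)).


f(g(3)) = -6
g(f(3)) = -9
Difference = 3

3


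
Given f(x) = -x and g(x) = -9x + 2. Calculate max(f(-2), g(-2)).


f(-2) = 2
g(-2) = 20
max = 20

20


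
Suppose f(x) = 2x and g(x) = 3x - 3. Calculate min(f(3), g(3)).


6


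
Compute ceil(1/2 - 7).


-6


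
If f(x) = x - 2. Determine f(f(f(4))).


-2


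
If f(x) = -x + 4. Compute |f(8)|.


f(8) = -4
|-4| = 4

4


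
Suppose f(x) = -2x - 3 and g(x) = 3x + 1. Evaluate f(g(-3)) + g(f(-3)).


f(g(-3)) = 13
g(f(-3)) = 10
Sum = 23

23


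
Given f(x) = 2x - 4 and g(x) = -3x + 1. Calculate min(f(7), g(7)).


f(7) = 10
g(7) = -20
min = -20

-20


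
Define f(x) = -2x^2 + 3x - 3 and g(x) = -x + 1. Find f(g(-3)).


-23


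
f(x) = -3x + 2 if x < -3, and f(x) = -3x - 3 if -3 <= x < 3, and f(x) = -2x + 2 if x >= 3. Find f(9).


9 satisfies x >= 3
f(9) = -16

-16


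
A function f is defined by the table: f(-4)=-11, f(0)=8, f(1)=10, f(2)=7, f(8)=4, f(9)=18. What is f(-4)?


Reading from the table at x = -4

-11


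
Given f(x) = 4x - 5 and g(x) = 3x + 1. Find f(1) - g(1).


f(1) = -1
g(1) = 4
Difference = -5

-5


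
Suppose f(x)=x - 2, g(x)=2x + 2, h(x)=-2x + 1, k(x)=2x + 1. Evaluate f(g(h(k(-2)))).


k(-2) = -3
h(-3) = 7
g(7) = 16
f(16) = 14

14


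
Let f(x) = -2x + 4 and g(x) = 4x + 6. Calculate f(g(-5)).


g(-5) = -14
f(-14) = 32

32


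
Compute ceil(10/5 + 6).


10/5 = 2
2 + 6 = 8
ceil(8) = 8

8


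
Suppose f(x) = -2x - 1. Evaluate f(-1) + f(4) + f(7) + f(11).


f(-1) = 1
f(4) = -9
f(7) = -15
f(11) = -23
Sum = -46

-46


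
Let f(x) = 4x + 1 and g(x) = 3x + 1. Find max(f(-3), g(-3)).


f(-3) = -11
g(-3) = -8
max = -8

-8


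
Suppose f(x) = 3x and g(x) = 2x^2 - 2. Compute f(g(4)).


g(4) = 30
f(30) = 90

90


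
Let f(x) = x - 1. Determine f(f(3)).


f(3) = 2
f(2) = 1

1


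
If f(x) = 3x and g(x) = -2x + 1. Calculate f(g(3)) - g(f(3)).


f(g(3)) = -15
g(f(3)) = -17
Difference = 2

2


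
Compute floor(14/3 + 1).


14/3 = 4.6667
4.6667 + 1 = 5.6667
floor(5.6667) = 5

5


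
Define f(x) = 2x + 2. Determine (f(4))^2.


f(4) = 10
(10)^2 = 100

100


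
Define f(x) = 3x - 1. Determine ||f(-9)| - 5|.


f(-9) = -28
|-28| = 28
|28 - 5| = 23

23


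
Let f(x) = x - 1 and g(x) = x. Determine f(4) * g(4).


12


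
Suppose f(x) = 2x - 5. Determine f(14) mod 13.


f(14) = 23
23 mod 13 = 10

10


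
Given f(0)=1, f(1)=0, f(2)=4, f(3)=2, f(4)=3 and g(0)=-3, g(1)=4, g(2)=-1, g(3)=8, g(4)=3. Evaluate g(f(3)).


f(3) = 2
g(2) = -1

-1


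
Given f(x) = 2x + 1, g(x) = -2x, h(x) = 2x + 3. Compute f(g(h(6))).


h(6) = 15
g(15) = -30
f(-30) = -59

-59


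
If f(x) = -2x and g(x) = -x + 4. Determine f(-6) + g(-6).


f(-6) = 12
g(-6) = 10
Sum = 22

22


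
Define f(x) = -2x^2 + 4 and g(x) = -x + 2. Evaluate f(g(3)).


g(3) = -1
f(-1) = (-2)*(-1)^2 + 4 = 2

2


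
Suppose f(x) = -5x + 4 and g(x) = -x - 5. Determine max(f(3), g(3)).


f(3) = -11
g(3) = -8
max = -8

-8


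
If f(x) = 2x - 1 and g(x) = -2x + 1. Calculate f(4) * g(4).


-49


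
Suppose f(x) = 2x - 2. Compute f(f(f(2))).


f(2) = 2
f(2) = 2
f(2) = 2

2


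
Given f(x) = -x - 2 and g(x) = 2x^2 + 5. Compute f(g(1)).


g(1) = 7
f(7) = -9

-9


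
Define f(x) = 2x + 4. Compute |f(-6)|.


f(-6) = -8
|-8| = 8

8


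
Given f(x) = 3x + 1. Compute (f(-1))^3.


f(-1) = -2
(-2)^3 = -8

-8


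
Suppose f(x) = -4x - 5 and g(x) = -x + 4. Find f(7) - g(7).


f(7) = -33
g(7) = -3
Difference = -30

-30


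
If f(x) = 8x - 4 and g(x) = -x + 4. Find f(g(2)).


g(2) = 2
f(2) = 12

12


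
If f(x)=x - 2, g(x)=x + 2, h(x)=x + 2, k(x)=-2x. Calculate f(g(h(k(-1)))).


k(-1) = 2
h(2) = 4
g(4) = 6
f(6) = 4

4


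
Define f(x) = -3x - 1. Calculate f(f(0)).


2


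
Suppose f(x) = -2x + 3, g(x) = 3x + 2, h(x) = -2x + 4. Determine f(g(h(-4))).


-73


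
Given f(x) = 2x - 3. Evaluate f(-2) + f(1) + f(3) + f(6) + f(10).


f(-2) = -7
f(1) = -1
f(3) = 3
f(6) = 9
f(10) = 17
Sum = 21

21


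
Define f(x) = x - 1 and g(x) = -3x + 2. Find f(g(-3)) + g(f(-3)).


24


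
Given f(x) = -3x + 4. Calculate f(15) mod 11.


f(15) = -41
-41 mod 11 = 3

3


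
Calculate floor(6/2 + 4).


6/2 = 3
3 + 4 = 7
floor(7) = 7

7


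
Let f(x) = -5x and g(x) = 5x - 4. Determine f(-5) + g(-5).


f(-5) = 25
g(-5) = -29
Sum = -4

-4


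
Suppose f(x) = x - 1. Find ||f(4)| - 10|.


f(4) = 3
|3| = 3
|3 - 10| = 7

7


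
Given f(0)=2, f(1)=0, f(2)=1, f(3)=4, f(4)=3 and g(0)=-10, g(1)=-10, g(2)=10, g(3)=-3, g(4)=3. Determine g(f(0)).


f(0) = 2
g(2) = 10

10


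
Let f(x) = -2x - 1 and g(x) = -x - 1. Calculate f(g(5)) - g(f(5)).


1


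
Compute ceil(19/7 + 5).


8


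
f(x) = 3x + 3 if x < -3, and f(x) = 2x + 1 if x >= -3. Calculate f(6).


6 satisfies x >= -3
f(6) = 13

13


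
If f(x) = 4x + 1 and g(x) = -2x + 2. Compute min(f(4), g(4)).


-6


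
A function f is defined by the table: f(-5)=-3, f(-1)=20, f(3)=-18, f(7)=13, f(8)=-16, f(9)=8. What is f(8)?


Reading from the table at x = 8

-16


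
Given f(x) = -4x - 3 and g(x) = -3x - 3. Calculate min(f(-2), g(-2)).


f(-2) = 5
g(-2) = 3
min = 3

3


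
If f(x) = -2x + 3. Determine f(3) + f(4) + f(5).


f(3) = -3
f(4) = -5
f(5) = -7
Sum = -15

-15


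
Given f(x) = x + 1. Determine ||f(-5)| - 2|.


f(-5) = -4
|-4| = 4
|4 - 2| = 2

2


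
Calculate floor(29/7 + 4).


8


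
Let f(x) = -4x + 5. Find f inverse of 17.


-3


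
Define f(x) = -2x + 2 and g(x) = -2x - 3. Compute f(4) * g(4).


f(4) = -6
g(4) = -11
Product = 66

66


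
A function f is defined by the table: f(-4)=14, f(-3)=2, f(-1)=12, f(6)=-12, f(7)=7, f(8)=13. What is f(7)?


Reading from the table at x = 7

7


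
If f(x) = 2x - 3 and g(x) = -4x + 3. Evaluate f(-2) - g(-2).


f(-2) = -7
g(-2) = 11
Difference = -18

-18


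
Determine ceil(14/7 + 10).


14/7 = 2
2 + 10 = 12
ceil(12) = 12

12


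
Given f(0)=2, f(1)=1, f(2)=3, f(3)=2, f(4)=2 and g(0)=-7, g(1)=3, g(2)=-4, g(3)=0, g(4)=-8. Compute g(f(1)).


3


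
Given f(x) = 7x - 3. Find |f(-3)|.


f(-3) = -24
|-24| = 24

24


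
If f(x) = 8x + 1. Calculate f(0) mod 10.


1


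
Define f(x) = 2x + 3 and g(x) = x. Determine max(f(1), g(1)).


f(1) = 5
g(1) = 1
max = 5

5


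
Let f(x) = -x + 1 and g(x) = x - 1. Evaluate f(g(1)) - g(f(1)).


f(g(1)) = 1
g(f(1)) = -1
Difference = 2

2


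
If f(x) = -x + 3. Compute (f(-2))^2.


f(-2) = 5
(5)^2 = 25

25


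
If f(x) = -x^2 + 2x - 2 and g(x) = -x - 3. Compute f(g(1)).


-26


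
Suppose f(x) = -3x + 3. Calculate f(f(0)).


f(0) = 3
f(3) = -6

-6


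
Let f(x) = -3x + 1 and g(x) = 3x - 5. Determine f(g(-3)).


43


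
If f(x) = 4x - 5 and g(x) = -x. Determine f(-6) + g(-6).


f(-6) = -29
g(-6) = 6
Sum = -23

-23


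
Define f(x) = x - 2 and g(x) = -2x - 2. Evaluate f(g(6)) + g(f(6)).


f(g(6)) = -16
g(f(6)) = -10
Sum = -26

-26


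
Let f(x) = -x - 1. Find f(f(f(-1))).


f(-1) = 0
f(0) = -1
f(-1) = 0

0


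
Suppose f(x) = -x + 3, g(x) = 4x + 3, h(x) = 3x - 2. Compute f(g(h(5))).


h(5) = 13
g(13) = 55
f(55) = -52

-52


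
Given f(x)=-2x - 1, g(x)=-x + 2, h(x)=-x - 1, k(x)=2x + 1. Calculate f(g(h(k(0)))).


k(0) = 1
h(1) = -2
g(-2) = 4
f(4) = -9

-9


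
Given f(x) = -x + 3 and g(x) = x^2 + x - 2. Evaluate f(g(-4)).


g(-4) = 10
f(10) = -7

-7


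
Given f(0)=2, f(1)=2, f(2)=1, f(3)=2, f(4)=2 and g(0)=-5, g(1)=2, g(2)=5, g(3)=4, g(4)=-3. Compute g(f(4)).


f(4) = 2
g(2) = 5

5


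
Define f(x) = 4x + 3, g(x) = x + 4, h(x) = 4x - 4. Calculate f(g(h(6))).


99


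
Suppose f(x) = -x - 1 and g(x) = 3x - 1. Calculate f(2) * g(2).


f(2) = -3
g(2) = 5
Product = -15

-15


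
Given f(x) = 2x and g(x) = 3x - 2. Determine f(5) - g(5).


-3


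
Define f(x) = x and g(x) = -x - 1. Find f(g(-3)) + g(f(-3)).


f(g(-3)) = 2
g(f(-3)) = 2
Sum = 4

4


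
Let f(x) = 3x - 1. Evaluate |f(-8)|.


25


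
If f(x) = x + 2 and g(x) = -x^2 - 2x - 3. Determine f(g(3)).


g(3) = -18
f(-18) = -16

-16


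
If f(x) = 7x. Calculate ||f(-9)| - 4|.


f(-9) = -63
|-63| = 63
|63 - 4| = 59

59


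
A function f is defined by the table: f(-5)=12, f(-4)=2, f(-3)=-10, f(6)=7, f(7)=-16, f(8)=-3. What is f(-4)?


Reading from the table at x = -4

2


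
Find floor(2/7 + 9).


2/7 = 0.2857
0.2857 + 9 = 9.2857
floor(9.2857) = 9

9


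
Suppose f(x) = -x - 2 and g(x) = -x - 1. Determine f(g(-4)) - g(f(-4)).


f(g(-4)) = -5
g(f(-4)) = -3
Difference = -2

-2


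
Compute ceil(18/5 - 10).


18/5 = 3.6
3.6 - 10 = -6.4
ceil(-6.4) = -6

-6


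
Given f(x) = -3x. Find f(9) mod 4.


1


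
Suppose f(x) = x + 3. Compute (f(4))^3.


343


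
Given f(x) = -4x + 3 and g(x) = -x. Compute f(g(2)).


g(2) = -2
f(-2) = 11

11


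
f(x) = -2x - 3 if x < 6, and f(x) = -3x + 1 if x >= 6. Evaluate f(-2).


1


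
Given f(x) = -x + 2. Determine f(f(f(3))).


f(3) = -1
f(-1) = 3
f(3) = -1

-1


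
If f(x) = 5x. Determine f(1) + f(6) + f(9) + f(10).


f(1) = 5
f(6) = 30
f(9) = 45
f(10) = 50
Sum = 130

130


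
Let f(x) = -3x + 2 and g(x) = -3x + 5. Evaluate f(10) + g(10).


-53


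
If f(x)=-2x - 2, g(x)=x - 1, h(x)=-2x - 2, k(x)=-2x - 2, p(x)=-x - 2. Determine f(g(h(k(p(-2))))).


p(-2) = 0
k(0) = -2
h(-2) = 2
g(2) = 1
f(1) = -4

-4


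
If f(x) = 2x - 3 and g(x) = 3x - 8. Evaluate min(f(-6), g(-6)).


-26


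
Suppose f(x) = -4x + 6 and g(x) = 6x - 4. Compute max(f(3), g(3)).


14


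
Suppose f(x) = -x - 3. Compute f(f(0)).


f(0) = -3
f(-3) = 0

0


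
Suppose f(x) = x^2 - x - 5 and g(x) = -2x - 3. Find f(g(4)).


g(4) = -11
f(-11) = 1*(-11)^2 - 1*(-11) - 5 = 127

127


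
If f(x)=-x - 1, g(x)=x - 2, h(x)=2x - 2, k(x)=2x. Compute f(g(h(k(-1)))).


7


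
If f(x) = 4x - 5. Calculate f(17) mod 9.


f(17) = 63
63 mod 9 = 0

0


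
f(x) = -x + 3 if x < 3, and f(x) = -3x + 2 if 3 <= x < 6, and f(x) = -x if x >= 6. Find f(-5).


-5 satisfies x < 3
f(-5) = 8

8


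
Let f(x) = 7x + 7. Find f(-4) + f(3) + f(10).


f(-4) = -21
f(3) = 28
f(10) = 77
Sum = 84

84


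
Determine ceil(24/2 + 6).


24/2 = 12
12 + 6 = 18
ceil(18) = 18

18


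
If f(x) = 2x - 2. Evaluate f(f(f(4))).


f(4) = 6
f(6) = 10
f(10) = 18

18


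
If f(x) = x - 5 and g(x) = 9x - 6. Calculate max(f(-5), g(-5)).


f(-5) = -10
g(-5) = -51
max = -10

-10


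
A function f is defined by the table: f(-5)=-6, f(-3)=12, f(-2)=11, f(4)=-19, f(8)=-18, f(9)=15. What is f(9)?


Reading from the table at x = 9

15


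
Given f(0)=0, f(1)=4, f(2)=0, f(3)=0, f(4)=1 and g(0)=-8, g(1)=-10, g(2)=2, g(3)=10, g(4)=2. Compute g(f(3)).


f(3) = 0
g(0) = -8

-8


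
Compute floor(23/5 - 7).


-3


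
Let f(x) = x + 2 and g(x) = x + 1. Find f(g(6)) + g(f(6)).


f(g(6)) = 9
g(f(6)) = 9
Sum = 18

18


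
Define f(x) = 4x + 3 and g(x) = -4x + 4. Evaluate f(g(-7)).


g(-7) = 32
f(32) = 131

131


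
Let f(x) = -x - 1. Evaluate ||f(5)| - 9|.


3


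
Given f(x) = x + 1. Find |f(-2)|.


f(-2) = -1
|-1| = 1

1


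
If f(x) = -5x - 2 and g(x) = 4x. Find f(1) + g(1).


f(1) = -7
g(1) = 4
Sum = -3

-3


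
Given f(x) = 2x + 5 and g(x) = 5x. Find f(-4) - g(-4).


f(-4) = -3
g(-4) = -20
Difference = 17

17


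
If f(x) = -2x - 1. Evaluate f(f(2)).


9


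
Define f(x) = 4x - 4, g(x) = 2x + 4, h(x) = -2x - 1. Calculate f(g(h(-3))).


52


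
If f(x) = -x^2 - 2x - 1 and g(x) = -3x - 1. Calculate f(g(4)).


-144


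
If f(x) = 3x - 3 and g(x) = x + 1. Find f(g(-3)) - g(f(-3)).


f(g(-3)) = -9
g(f(-3)) = -11
Difference = 2

2


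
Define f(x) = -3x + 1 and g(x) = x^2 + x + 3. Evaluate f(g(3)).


g(3) = 15
f(15) = -44

-44


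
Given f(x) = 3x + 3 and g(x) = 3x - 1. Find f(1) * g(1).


f(1) = 6
g(1) = 2
Product = 12

12


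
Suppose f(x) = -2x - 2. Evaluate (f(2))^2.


36


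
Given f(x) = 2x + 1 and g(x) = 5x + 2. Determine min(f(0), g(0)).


f(0) = 1
g(0) = 2
min = 1

1


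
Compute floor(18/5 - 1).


18/5 = 3.6
3.6 - 1 = 2.6
floor(2.6) = 2

2


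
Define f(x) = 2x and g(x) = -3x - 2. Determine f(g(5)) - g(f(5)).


f(g(5)) = -34
g(f(5)) = -32
Difference = -2

-2


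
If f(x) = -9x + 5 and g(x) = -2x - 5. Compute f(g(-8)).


g(-8) = 11
f(11) = -94

-94


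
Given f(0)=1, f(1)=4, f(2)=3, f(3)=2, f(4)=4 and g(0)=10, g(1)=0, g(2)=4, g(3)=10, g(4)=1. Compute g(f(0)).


f(0) = 1
g(1) = 0

0


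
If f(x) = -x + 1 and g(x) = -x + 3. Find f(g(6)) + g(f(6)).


f(g(6)) = 4
g(f(6)) = 8
Sum = 12

12


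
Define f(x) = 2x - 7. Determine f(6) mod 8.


5


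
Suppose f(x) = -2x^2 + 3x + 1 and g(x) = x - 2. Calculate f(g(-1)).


g(-1) = -3
f(-3) = (-2)*(-3)^2 + 3*(-3) + 1 = -26

-26


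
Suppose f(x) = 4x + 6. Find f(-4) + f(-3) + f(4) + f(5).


f(-4) = -10
f(-3) = -6
f(4) = 22
f(5) = 26
Sum = 32

32


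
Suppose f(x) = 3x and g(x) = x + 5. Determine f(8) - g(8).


f(8) = 24
g(8) = 13
Difference = 11

11


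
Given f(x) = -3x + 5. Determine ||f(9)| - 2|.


f(9) = -22
|-22| = 22
|22 - 2| = 20

20


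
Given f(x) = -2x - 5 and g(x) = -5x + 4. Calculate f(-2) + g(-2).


13


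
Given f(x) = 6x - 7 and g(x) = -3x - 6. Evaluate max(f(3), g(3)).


f(3) = 11
g(3) = -15
max = 11

11


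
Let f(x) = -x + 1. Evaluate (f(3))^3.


f(3) = -2
(-2)^3 = -8

-8


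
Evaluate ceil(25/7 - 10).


25/7 = 3.5714
3.5714 - 10 = -6.4286
ceil(-6.4286) = -6

-6


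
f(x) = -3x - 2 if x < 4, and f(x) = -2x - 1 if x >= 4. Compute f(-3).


-3 satisfies x < 4
f(-3) = 7

7


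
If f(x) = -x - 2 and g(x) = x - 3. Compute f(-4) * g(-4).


-14


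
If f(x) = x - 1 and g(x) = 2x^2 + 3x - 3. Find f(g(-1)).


-5


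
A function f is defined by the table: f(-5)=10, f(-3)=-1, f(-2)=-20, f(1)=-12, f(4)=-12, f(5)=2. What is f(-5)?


Reading from the table at x = -5

10


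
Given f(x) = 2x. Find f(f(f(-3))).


f(-3) = -6
f(-6) = -12
f(-12) = -24

-24


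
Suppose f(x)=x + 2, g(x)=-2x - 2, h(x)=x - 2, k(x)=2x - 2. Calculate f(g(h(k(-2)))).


k(-2) = -6
h(-6) = -8
g(-8) = 14
f(14) = 16

16


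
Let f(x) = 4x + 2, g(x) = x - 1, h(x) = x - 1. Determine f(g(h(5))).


h(5) = 4
g(4) = 3
f(3) = 14

14


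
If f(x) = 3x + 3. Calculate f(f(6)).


f(6) = 21
f(21) = 66

66


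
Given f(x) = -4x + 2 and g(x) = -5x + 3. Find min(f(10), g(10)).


-47


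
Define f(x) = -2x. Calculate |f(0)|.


f(0) = 0
|0| = 0

0


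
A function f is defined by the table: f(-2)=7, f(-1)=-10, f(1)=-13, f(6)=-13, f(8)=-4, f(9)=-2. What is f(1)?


Reading from the table at x = 1

-13


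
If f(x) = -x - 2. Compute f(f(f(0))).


f(0) = -2
f(-2) = 0
f(0) = -2

-2


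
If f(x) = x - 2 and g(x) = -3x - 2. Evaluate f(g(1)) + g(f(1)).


-6


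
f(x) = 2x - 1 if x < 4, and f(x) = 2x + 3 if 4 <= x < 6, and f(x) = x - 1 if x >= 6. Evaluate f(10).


10 satisfies x >= 6
f(10) = 9

9


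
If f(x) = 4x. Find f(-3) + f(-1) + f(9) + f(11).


f(-3) = -12
f(-1) = -4
f(9) = 36
f(11) = 44
Sum = 64

64


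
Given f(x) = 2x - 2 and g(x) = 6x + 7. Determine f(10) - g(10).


f(10) = 18
g(10) = 67
Difference = -49

-49


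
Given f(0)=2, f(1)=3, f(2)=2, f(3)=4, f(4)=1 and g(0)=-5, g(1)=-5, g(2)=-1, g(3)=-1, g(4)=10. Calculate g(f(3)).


f(3) = 4
g(4) = 10

10


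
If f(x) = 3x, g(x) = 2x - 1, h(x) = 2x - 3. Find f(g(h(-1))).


h(-1) = -5
g(-5) = -11
f(-11) = -33

-33


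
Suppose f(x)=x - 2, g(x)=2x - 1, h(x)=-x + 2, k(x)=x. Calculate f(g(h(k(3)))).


k(3) = 3
h(3) = -1
g(-1) = -3
f(-3) = -5

-5


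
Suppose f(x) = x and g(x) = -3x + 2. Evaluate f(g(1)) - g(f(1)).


f(g(1)) = -1
g(f(1)) = -1
Difference = 0

0


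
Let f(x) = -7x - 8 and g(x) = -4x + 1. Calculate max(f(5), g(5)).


-19


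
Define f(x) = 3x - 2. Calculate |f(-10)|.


f(-10) = -32
|-32| = 32

32


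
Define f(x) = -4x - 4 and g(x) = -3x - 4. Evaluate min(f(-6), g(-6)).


f(-6) = 20
g(-6) = 14
min = 14

14


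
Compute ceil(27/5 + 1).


27/5 = 5.4
5.4 + 1 = 6.4
ceil(6.4) = 7

7


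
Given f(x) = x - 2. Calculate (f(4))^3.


f(4) = 2
(2)^3 = 8

8


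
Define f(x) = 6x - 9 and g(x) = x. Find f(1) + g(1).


f(1) = -3
g(1) = 1
Sum = -2

-2


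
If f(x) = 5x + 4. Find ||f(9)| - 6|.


f(9) = 49
|49| = 49
|49 - 6| = 43

43


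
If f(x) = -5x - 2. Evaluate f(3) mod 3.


f(3) = -17
-17 mod 3 = 1

1


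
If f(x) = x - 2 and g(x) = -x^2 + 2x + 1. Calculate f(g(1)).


g(1) = 2
f(2) = 0

0


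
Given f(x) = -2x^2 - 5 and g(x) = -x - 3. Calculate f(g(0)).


g(0) = -3
f(-3) = (-2)*(-3)^2 - 5 = -23

-23


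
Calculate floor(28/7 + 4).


28/7 = 4
4 + 4 = 8
floor(8) = 8

8


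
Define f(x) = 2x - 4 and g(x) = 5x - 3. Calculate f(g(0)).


g(0) = -3
f(-3) = -10

-10


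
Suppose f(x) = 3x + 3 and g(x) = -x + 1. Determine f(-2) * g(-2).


f(-2) = -3
g(-2) = 3
Product = -9

-9


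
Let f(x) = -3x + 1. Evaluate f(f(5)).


f(5) = -14
f(-14) = 43

43


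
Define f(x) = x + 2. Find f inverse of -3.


Solve x + 2 = -3
x = (-3 - 2) / 1 = -5

-5


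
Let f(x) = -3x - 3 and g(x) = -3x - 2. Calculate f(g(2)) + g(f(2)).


f(g(2)) = 21
g(f(2)) = 25
Sum = 46

46


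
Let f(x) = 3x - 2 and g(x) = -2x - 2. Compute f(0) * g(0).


f(0) = -2
g(0) = -2
Product = 4

4


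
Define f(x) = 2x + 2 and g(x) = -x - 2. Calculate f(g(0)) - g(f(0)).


f(g(0)) = -2
g(f(0)) = -4
Difference = 2

2


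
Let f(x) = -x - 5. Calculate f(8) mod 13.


f(8) = -13
-13 mod 13 = 0

0


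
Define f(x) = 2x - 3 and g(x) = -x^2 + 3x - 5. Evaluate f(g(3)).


g(3) = -5
f(-5) = -13

-13


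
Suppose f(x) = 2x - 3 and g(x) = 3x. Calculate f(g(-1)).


g(-1) = -3
f(-3) = -9

-9


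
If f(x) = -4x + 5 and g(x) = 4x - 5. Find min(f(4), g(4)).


-11


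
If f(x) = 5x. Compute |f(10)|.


f(10) = 50
|50| = 50

50


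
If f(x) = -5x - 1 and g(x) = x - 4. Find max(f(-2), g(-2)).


f(-2) = 9
g(-2) = -6
max = 9

9


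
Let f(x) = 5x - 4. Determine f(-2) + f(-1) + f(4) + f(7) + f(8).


60


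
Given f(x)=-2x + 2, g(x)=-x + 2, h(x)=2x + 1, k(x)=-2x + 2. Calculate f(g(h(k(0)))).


8


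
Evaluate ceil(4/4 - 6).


4/4 = 1
1 - 6 = -5
ceil(-5) = -5

-5


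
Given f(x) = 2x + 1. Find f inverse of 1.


0


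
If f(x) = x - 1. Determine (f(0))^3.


f(0) = -1
(-1)^3 = -1

-1


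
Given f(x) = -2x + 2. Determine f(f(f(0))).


6


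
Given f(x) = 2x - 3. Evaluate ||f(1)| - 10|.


f(1) = -1
|-1| = 1
|1 - 10| = 9

9


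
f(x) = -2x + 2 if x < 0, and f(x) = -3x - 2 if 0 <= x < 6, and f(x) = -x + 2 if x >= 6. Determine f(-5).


-5 satisfies x < 0
f(-5) = 12

12


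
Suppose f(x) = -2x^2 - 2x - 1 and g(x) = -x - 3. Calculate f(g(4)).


g(4) = -7
f(-7) = (-2)*(-7)^2 - 2*(-7) - 1 = -85

-85


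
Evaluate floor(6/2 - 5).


-2


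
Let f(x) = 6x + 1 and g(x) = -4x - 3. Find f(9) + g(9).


f(9) = 55
g(9) = -39
Sum = 16

16


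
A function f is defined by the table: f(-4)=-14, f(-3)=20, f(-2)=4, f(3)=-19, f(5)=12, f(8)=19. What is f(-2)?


Reading from the table at x = -2

4


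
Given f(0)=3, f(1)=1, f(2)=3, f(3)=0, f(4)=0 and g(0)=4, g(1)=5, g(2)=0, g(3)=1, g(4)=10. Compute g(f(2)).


f(2) = 3
g(3) = 1

1


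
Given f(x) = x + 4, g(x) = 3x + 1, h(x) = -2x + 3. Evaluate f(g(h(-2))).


h(-2) = 7
g(7) = 22
f(22) = 26

26


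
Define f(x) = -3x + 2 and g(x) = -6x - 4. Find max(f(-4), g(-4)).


f(-4) = 14
g(-4) = 20
max = 20

20


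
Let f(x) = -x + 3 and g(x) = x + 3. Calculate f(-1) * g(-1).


f(-1) = 4
g(-1) = 2
Product = 8

8


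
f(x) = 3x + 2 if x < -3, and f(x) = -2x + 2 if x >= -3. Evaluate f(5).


5 satisfies x >= -3
f(5) = -8

-8


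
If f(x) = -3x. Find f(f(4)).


f(4) = -12
f(-12) = 36

36


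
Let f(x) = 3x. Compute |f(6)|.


f(6) = 18
|18| = 18

18


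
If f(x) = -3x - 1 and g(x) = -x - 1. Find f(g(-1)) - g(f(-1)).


f(g(-1)) = -1
g(f(-1)) = -3
Difference = 2

2


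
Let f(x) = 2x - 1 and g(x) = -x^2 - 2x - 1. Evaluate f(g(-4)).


g(-4) = -9
f(-9) = -19

-19


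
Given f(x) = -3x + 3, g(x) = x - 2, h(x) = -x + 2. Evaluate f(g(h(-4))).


h(-4) = 6
g(6) = 4
f(4) = -9

-9


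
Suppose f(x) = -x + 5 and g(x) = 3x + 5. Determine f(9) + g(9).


f(9) = -4
g(9) = 32
Sum = 28

28


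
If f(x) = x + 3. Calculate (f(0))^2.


f(0) = 3
(3)^2 = 9

9


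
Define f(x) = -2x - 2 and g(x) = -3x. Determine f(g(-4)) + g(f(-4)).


f(g(-4)) = -26
g(f(-4)) = -18
Sum = -44

-44


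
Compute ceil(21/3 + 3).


21/3 = 7
7 + 3 = 10
ceil(10) = 10

10


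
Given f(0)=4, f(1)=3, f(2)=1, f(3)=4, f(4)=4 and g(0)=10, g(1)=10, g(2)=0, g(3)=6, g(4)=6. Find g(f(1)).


f(1) = 3
g(3) = 6

6


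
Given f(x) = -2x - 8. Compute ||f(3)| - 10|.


f(3) = -14
|-14| = 14
|14 - 10| = 4

4


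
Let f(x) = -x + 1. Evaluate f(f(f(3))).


-2


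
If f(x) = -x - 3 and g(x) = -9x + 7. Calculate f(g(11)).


g(11) = -92
f(-92) = 89

89


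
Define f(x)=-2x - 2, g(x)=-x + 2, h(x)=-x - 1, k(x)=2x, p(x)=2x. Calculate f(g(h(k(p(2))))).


p(2) = 4
k(4) = 8
h(8) = -9
g(-9) = 11
f(11) = -24

-24


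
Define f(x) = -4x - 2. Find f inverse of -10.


Solve -4x - 2 = -10
x = (-10 + 2) / (-4) = 2

2


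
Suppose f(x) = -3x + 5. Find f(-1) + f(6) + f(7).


-21


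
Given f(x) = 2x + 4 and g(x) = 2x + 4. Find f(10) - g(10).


0


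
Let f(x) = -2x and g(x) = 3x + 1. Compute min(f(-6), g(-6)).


f(-6) = 12
g(-6) = -17
min = -17

-17


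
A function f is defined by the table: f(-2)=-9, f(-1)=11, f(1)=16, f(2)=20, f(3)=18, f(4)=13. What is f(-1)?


Reading from the table at x = -1

11


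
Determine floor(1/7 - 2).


1/7 = 0.1429
0.1429 - 2 = -1.8571
floor(-1.8571) = -2

-2


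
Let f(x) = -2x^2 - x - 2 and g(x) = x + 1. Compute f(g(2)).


g(2) = 3
f(3) = (-2)*(3)^2 - 1*(3) - 2 = -23

-23


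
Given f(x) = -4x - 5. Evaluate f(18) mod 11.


f(18) = -77
-77 mod 11 = 0

0


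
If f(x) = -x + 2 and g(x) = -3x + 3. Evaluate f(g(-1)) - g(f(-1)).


f(g(-1)) = -4
g(f(-1)) = -6
Difference = 2

2


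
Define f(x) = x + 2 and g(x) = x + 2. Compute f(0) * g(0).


4


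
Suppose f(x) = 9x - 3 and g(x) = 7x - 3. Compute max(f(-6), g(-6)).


-45


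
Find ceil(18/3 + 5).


18/3 = 6
6 + 5 = 11
ceil(11) = 11

11


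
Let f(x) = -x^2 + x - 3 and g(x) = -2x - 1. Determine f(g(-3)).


g(-3) = 5
f(5) = (-1)*(5)^2 + 1*(5) - 3 = -23

-23


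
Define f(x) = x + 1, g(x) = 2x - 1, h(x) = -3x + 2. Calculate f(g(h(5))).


-26


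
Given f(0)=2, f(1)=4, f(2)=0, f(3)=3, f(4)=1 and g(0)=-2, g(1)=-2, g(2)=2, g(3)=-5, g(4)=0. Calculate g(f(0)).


f(0) = 2
g(2) = 2

2


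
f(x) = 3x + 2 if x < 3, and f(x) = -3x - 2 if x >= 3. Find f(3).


3 satisfies x >= 3
f(3) = -11

-11


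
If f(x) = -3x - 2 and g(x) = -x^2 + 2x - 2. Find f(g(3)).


g(3) = -5
f(-5) = 13

13


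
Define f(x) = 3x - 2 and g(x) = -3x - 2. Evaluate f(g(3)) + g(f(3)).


f(g(3)) = -35
g(f(3)) = -23
Sum = -58

-58


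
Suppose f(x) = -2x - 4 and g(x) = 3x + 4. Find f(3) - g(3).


f(3) = -10
g(3) = 13
Difference = -23

-23


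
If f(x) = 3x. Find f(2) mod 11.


f(2) = 6
6 mod 11 = 6

6


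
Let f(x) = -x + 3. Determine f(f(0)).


f(0) = 3
f(3) = 0

0


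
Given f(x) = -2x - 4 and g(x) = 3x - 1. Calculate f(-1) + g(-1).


f(-1) = -2
g(-1) = -4
Sum = -6

-6


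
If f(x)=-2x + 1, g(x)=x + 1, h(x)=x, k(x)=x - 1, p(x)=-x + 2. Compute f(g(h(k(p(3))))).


p(3) = -1
k(-1) = -2
h(-2) = -2
g(-2) = -1
f(-1) = 3

3


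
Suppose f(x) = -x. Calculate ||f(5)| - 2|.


f(5) = -5
|-5| = 5
|5 - 2| = 3

3


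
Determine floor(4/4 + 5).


6


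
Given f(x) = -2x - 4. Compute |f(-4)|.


f(-4) = 4
|4| = 4

4


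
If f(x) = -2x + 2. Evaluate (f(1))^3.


f(1) = 0
(0)^3 = 0

0


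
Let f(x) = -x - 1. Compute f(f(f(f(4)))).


f(4) = -5
f(-5) = 4
f(4) = -5
f(-5) = 4

4


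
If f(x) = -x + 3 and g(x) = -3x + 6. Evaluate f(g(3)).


g(3) = -3
f(-3) = 6

6


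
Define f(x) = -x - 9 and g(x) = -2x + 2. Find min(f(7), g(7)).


-16


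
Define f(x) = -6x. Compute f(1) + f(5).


f(1) = -6
f(5) = -30
Sum = -36

-36


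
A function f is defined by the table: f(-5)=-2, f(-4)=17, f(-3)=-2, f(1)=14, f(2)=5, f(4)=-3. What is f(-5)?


Reading from the table at x = -5

-2


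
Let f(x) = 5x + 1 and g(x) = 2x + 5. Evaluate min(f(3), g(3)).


11


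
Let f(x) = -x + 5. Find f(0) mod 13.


f(0) = 5
5 mod 13 = 5

5


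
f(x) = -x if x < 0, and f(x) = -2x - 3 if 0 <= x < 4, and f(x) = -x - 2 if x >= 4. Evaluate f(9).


9 satisfies x >= 4
f(9) = -11

-11


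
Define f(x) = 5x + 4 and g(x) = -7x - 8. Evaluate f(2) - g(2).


f(2) = 14
g(2) = -22
Difference = 36

36


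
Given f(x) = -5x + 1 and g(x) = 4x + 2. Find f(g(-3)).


51


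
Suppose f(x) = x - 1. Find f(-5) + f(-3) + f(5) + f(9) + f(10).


f(-5) = -6
f(-3) = -4
f(5) = 4
f(9) = 8
f(10) = 9
Sum = 11

11


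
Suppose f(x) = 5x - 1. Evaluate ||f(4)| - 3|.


f(4) = 19
|19| = 19
|19 - 3| = 16

16


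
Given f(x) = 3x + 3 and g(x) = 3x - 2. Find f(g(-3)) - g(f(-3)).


f(g(-3)) = -30
g(f(-3)) = -20
Difference = -10

-10


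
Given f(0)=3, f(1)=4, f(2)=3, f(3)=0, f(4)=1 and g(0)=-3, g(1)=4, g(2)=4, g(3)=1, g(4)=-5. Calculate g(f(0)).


f(0) = 3
g(3) = 1

1


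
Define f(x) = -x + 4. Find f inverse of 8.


Solve -x + 4 = 8
x = (8 - 4) / (-1) = -4

-4


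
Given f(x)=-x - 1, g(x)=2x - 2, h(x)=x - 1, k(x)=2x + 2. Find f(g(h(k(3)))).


k(3) = 8
h(8) = 7
g(7) = 12
f(12) = -13

-13


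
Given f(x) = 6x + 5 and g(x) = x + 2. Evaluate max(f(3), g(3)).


f(3) = 23
g(3) = 5
max = 23

23


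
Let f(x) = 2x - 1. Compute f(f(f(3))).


f(3) = 5
f(5) = 9
f(9) = 17

17


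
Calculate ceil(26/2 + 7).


26/2 = 13
13 + 7 = 20
ceil(20) = 20

20


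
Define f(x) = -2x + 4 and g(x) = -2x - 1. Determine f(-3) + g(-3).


f(-3) = 10
g(-3) = 5
Sum = 15

15


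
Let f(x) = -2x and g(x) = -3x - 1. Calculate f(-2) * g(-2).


f(-2) = 4
g(-2) = 5
Product = 20

20


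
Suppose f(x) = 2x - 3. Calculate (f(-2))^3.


f(-2) = -7
(-7)^3 = -343

-343


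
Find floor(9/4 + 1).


3


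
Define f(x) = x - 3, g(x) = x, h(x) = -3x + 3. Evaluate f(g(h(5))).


h(5) = -12
g(-12) = -12
f(-12) = -15

-15


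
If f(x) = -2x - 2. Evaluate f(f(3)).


f(3) = -8
f(-8) = 14

14


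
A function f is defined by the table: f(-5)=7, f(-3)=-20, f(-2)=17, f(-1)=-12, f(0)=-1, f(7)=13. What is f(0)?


Reading from the table at x = 0

-1


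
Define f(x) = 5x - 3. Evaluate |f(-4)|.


f(-4) = -23
|-23| = 23

23


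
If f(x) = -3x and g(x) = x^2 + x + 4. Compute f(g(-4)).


g(-4) = 16
f(16) = -48

-48


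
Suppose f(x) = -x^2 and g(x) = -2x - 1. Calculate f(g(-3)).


g(-3) = 5
f(5) = (-1)*(5)^2 = -25

-25


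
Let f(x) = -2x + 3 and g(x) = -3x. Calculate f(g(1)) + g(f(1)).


f(g(1)) = 9
g(f(1)) = -3
Sum = 6

6


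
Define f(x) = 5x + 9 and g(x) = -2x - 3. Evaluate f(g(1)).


-16


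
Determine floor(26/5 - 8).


26/5 = 5.2
5.2 - 8 = -2.8
floor(-2.8) = -3

-3


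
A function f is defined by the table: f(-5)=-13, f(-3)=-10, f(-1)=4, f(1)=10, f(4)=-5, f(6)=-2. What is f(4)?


-5


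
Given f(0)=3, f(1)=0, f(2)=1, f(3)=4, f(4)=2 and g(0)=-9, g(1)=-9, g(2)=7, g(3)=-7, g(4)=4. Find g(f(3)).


f(3) = 4
g(4) = 4

4


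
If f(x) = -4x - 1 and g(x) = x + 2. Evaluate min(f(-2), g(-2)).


f(-2) = 7
g(-2) = 0
min = 0

0


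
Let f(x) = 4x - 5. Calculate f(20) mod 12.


f(20) = 75
75 mod 12 = 3

3


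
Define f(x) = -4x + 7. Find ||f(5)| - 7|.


f(5) = -13
|-13| = 13
|13 - 7| = 6

6


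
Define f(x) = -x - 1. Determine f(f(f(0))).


f(0) = -1
f(-1) = 0
f(0) = -1

-1


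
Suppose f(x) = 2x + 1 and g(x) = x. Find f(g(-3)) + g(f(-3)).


-10


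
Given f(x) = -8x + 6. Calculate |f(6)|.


f(6) = -42
|-42| = 42

42


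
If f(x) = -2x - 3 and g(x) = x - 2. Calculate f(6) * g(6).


f(6) = -15
g(6) = 4
Product = -60

-60


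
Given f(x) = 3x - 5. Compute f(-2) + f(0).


f(-2) = -11
f(0) = -5
Sum = -16

-16


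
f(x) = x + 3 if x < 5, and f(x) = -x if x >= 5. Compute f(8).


-8


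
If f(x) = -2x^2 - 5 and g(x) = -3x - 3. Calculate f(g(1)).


-77


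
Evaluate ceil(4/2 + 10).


4/2 = 2
2 + 10 = 12
ceil(12) = 12

12


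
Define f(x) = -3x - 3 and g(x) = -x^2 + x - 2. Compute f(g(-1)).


g(-1) = -4
f(-4) = 9

9


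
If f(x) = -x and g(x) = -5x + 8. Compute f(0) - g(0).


-8


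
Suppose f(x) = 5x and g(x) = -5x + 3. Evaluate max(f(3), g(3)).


f(3) = 15
g(3) = -12
max = 15

15


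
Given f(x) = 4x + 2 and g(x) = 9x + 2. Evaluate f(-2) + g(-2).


f(-2) = -6
g(-2) = -16
Sum = -22

-22


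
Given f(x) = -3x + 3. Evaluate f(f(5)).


f(5) = -12
f(-12) = 39

39


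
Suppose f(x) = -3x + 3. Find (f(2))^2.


f(2) = -3
(-3)^2 = 9

9


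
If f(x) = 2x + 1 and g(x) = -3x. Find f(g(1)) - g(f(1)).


f(g(1)) = -5
g(f(1)) = -9
Difference = 4

4


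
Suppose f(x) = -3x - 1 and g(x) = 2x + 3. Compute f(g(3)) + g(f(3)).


f(g(3)) = -28
g(f(3)) = -17
Sum = -45

-45


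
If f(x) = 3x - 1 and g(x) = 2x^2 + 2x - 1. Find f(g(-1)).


g(-1) = -1
f(-1) = -4

-4


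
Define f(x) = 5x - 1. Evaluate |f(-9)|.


f(-9) = -46
|-46| = 46

46


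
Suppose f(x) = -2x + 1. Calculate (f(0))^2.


1


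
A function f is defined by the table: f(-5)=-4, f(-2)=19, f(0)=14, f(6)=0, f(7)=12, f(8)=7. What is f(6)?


Reading from the table at x = 6

0


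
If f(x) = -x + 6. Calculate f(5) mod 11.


1


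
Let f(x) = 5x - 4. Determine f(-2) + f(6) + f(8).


48


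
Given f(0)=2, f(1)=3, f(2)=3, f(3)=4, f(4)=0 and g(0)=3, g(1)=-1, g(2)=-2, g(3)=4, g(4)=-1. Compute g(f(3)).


f(3) = 4
g(4) = -1

-1


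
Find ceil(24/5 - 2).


3


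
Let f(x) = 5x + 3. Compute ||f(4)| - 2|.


f(4) = 23
|23| = 23
|23 - 2| = 21

21


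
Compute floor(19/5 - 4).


-1


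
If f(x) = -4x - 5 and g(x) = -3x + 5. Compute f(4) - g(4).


f(4) = -21
g(4) = -7
Difference = -14

-14


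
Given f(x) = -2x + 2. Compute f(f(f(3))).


f(3) = -4
f(-4) = 10
f(10) = -18

-18


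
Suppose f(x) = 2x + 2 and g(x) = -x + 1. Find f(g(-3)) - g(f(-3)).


f(g(-3)) = 10
g(f(-3)) = 5
Difference = 5

5


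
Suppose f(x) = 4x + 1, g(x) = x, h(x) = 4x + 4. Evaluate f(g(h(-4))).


-47


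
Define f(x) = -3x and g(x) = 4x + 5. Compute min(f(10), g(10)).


f(10) = -30
g(10) = 45
min = -30

-30


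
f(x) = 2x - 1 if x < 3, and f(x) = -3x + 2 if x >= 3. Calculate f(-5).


-11


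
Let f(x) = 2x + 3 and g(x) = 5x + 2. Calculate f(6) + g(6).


f(6) = 15
g(6) = 32
Sum = 47

47


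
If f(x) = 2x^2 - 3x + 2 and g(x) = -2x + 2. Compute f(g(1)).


g(1) = 0
f(0) = 2*(0)^2 - 3*(0) + 2 = 2

2


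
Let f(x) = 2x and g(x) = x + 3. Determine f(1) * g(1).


f(1) = 2
g(1) = 4
Product = 8

8


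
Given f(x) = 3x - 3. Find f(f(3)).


f(3) = 6
f(6) = 15

15


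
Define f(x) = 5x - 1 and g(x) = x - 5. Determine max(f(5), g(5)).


f(5) = 24
g(5) = 0
max = 24

24


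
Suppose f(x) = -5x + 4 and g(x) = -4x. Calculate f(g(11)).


g(11) = -44
f(-44) = 224

224


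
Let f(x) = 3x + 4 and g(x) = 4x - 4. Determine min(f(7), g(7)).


f(7) = 25
g(7) = 24
min = 24

24


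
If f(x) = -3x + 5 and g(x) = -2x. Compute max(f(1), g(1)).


f(1) = 2
g(1) = -2
max = 2

2


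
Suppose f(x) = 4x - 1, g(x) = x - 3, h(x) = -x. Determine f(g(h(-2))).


h(-2) = 2
g(2) = -1
f(-1) = -5

-5


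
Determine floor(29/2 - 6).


8


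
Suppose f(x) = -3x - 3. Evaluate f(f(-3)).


f(-3) = 6
f(6) = -21

-21


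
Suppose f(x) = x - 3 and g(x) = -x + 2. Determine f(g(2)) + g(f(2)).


f(g(2)) = -3
g(f(2)) = 3
Sum = 0

0


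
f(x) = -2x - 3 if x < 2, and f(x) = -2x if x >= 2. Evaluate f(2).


2 satisfies x >= 2
f(2) = -4

-4


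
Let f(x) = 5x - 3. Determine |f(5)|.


f(5) = 22
|22| = 22

22


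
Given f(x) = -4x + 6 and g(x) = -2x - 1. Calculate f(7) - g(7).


f(7) = -22
g(7) = -15
Difference = -7

-7


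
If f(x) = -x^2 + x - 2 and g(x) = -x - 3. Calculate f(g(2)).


g(2) = -5
f(-5) = (-1)*(-5)^2 + 1*(-5) - 2 = -32

-32


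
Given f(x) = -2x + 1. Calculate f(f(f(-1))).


11


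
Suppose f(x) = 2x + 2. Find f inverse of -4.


-3


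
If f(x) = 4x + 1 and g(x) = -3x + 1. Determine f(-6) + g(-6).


f(-6) = -23
g(-6) = 19
Sum = -4

-4


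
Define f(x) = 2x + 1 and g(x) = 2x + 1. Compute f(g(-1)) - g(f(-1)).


0


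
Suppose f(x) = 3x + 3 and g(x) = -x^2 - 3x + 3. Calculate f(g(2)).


g(2) = -7
f(-7) = -18

-18


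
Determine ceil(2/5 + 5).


2/5 = 0.4
0.4 + 5 = 5.4
ceil(5.4) = 6

6


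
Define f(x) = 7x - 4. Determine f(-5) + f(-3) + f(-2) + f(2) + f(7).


f(-5) = -39
f(-3) = -25
f(-2) = -18
f(2) = 10
f(7) = 45
Sum = -27

-27


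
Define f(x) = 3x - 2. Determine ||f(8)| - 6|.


f(8) = 22
|22| = 22
|22 - 6| = 16

16


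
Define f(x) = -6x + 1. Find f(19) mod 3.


f(19) = -113
-113 mod 3 = 1

1


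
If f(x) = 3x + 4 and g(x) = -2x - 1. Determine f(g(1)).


g(1) = -3
f(-3) = -5

-5


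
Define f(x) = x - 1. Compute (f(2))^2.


f(2) = 1
(1)^2 = 1

1


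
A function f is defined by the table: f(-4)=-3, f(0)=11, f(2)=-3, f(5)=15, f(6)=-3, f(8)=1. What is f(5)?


Reading from the table at x = 5

15


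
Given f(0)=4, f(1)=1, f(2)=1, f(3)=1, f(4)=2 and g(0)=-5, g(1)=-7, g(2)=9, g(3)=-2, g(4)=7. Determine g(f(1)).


-7


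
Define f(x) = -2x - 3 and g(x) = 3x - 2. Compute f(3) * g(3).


f(3) = -9
g(3) = 7
Product = -63

-63


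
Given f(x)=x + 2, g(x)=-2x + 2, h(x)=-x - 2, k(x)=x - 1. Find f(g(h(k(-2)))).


2


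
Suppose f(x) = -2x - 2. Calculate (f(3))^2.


f(3) = -8
(-8)^2 = 64

64


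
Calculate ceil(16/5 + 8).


16/5 = 3.2
3.2 + 8 = 11.2
ceil(11.2) = 12

12


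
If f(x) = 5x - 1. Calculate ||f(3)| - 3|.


f(3) = 14
|14| = 14
|14 - 3| = 11

11


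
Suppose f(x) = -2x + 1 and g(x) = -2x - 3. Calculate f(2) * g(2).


f(2) = -3
g(2) = -7
Product = 21

21


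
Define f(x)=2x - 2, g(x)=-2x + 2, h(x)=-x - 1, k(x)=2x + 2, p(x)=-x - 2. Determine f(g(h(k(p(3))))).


p(3) = -5
k(-5) = -8
h(-8) = 7
g(7) = -12
f(-12) = -26

-26


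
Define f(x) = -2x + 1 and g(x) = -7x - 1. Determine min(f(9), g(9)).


f(9) = -17
g(9) = -64
min = -64

-64


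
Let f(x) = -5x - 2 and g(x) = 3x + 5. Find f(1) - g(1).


f(1) = -7
g(1) = 8
Difference = -15

-15


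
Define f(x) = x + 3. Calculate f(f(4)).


f(4) = 7
f(7) = 10

10


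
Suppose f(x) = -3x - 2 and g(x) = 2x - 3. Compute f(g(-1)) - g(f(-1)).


f(g(-1)) = 13
g(f(-1)) = -1
Difference = 14

14


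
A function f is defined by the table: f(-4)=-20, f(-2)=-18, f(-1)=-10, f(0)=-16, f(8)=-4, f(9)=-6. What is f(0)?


Reading from the table at x = 0

-16


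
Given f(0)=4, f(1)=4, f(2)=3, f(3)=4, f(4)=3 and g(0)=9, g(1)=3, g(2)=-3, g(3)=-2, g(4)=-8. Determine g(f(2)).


f(2) = 3
g(3) = -2

-2


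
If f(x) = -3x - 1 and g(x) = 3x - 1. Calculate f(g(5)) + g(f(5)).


f(g(5)) = -43
g(f(5)) = -49
Sum = -92

-92


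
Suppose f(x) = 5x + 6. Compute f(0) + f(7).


f(0) = 6
f(7) = 41
Sum = 47

47


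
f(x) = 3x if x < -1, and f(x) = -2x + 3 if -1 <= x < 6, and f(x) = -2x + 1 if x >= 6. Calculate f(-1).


-1 satisfies -1 <= x < 6
f(-1) = 5

5


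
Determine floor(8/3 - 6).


8/3 = 2.6667
2.6667 - 6 = -3.3333
floor(-3.3333) = -4

-4
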